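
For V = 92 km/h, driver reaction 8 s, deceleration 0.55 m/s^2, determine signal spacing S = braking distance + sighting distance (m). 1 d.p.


V = 92 / 3.6 = 25.5556 m/s
Braking distance = 25.5556^2 / (2*0.55) = 593.7149 m
Sighting distance = 25.5556 * 8 = 204.4444 m
S = 593.7149 + 204.4444 = 798.2 m

798.2


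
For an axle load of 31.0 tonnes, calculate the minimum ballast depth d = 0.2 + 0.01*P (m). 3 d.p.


d = 0.2 + 0.01 * 31.0
d = 0.2 + 0.31
d = 0.510 m

0.510


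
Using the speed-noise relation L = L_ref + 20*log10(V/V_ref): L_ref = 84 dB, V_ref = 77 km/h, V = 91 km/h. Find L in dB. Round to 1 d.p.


V/V_ref = 91 / 77 = 1.181818
log10(1.181818) = 0.072551
20 * 0.072551 = 1.451
L = 84 + 1.451 = 85.5 dB

85.5


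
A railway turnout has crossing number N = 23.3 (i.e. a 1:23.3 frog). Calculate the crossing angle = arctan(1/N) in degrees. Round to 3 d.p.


1/N = 1/23.3 = 0.042918
angle = arctan(0.042918) = 0.042892 rad
angle = 0.042892 * 180/pi = 2.458 degrees

2.458


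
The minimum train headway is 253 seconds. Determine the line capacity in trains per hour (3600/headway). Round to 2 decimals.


Capacity = 3600 / headway
Capacity = 3600 / 253
Capacity = 14.23 trains/hour

14.23


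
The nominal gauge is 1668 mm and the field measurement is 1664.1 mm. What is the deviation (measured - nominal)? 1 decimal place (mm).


Deviation = measured - nominal
Deviation = 1664.1 - 1668
Deviation = -3.9 mm

-3.9


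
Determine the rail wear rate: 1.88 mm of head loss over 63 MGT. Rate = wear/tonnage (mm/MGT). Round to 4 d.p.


Wear rate = total wear / cumulative tonnage
Rate = 1.88 / 63
Rate = 0.0298 mm/MGT

0.0298


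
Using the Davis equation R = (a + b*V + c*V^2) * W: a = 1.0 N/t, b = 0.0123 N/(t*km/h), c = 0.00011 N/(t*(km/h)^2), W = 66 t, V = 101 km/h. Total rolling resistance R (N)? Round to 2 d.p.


b*V = 0.0123 * 101 = 1.2423
c*V^2 = 0.00011 * 10201 = 1.12211
R_per_t = 1.0 + 1.2423 + 1.12211 = 3.36441 N/t
R_total = 3.36441 * 66 = 222.05 N

222.05


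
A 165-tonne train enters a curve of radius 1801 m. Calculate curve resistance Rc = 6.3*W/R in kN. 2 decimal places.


Rc = 6.3 * W / R
Rc = 6.3 * 165 / 1801
Rc = 1039.5 / 1801
Rc = 0.58 kN

0.58


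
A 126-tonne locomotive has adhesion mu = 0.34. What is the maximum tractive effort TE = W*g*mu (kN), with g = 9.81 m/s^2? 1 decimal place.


TE_max = W * g * mu
TE_max = 126 * 9.81 * 0.34
TE_max = 1236.06 * 0.34
TE_max = 420.3 kN

420.3


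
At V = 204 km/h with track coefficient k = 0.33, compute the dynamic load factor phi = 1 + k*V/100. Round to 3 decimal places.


phi = 1 + k * V / 100
phi = 1 + 0.33 * 204 / 100
phi = 1 + 0.6732
phi = 1.673

1.673


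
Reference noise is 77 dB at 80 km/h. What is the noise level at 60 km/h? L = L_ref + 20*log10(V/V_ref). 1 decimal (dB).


V/V_ref = 60 / 80 = 0.75
log10(0.75) = -0.124939
20 * -0.124939 = -2.4988
L = 77 + -2.4988 = 74.5 dB

74.5


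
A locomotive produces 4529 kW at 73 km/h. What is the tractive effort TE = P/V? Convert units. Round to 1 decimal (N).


Convert: P = 4529 kW = 4529000 W
V = 73 / 3.6 = 20.2778 m/s
TE = 4529000 / 20.2778
TE = 223347.9 N

223347.9


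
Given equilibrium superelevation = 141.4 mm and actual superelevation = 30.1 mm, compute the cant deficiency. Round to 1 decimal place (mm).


Cant deficiency = equilibrium cant - actual cant
CD = 141.4 - 30.1
CD = 111.3 mm

111.3


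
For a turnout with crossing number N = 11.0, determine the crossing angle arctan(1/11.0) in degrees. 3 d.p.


1/N = 1/11.0 = 0.090909
angle = arctan(0.090909) = 0.09066 rad
angle = 0.09066 * 180/pi = 5.194 degrees

5.194


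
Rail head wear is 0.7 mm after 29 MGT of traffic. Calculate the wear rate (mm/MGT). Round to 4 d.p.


Wear rate = total wear / cumulative tonnage
Rate = 0.7 / 29
Rate = 0.0241 mm/MGT

0.0241


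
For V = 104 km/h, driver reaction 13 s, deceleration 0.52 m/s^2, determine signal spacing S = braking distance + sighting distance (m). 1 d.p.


V = 104 / 3.6 = 28.8889 m/s
Braking distance = 28.8889^2 / (2*0.52) = 802.4691 m
Sighting distance = 28.8889 * 13 = 375.5556 m
S = 802.4691 + 375.5556 = 1178.0 m

1178.0


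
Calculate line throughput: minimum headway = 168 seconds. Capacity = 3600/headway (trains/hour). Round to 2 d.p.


Capacity = 3600 / headway
Capacity = 3600 / 168
Capacity = 21.43 trains/hour

21.43


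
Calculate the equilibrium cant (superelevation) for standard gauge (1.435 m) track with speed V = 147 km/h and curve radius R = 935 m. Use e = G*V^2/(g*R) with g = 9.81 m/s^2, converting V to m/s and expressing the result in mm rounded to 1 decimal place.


Convert speed: V = 147 / 3.6 = 40.8333 m/s
Apply formula: e = 1.435 * 40.8333^2 / (9.81 * 935)
e = 1.435 * 1667.3611 / 9172.35
e = 0.260856 m = 260.9 mm

260.9


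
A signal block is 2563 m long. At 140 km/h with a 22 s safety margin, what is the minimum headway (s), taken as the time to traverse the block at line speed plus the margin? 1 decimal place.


V = 140 / 3.6 = 38.8889 m/s
Block traversal time = 2563 / 38.8889 = 65.9057 s
Headway = 65.9057 + 22
Headway = 87.9 s

87.9


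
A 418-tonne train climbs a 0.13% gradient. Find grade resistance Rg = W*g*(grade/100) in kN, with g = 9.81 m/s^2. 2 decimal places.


Rg = W * 9.81 * grade / 100
Rg = 418 * 9.81 * 0.13 / 100
Rg = 4100.58 * 0.0013
Rg = 5.33 kN

5.33


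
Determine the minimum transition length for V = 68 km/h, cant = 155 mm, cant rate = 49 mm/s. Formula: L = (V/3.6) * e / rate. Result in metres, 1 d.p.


Convert speed: V = 68 / 3.6 = 18.8889 m/s
L = 18.8889 * 155 / 49
L = 2927.7778 / 49
L = 59.8 m

59.8


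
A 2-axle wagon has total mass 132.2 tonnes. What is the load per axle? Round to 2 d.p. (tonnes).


Load per axle = total weight / number of axles
Load = 132.2 / 2
Load = 66.10 tonnes

66.10


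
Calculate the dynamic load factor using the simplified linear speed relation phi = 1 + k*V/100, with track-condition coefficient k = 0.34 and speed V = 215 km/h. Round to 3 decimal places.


phi = 1 + k * V / 100
phi = 1 + 0.34 * 215 / 100
phi = 1 + 0.731
phi = 1.731

1.731


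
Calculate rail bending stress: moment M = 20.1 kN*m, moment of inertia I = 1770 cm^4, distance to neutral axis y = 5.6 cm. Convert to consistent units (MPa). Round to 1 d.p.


Convert units:
M = 20.1 kN*m = 20100000 N*mm
y = 5.6 cm = 56 mm
I = 1770 cm^4 = 17700000 mm^4
sigma = 20100000 * 56 / 17700000
sigma = 63.6 MPa

63.6


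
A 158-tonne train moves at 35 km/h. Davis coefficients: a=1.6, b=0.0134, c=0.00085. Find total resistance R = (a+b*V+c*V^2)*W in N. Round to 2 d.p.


b*V = 0.0134 * 35 = 0.469
c*V^2 = 0.00085 * 1225 = 1.04125
R_per_t = 1.6 + 0.469 + 1.04125 = 3.11025 N/t
R_total = 3.11025 * 158 = 491.42 N

491.42


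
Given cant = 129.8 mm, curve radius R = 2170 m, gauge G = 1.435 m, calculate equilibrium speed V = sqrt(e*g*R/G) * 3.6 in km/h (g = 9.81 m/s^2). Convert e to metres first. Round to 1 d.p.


Convert cant: e = 129.8 mm = 0.1298 m
V_ms = sqrt(0.1298 * 9.81 * 2170 / 1.435)
V_ms = sqrt(1925.535512) = 43.8809 m/s
V = 43.8809 * 3.6 = 158.0 km/h

158.0


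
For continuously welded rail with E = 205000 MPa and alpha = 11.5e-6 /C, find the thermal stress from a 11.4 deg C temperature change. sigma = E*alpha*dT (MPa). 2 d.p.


sigma = E * alpha * dT
sigma = 205000 * 11.5e-6 * 11.4
sigma = 2.3575 * 11.4
sigma = 26.88 MPa

26.88


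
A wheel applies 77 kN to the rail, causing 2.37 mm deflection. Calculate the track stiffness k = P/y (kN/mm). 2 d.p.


Track stiffness k = P / y
k = 77 / 2.37
k = 32.49 kN/mm

32.49


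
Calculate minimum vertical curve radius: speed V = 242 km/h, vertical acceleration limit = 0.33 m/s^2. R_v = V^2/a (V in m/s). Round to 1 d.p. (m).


Convert speed: V = 242 / 3.6 = 67.2222 m/s
V^2 = 4518.8272 m^2/s^2
R_v = 4518.8272 / 0.33
R_v = 13693.4 m

13693.4


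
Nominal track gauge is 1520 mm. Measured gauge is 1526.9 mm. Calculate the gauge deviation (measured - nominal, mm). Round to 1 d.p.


Deviation = measured - nominal
Deviation = 1526.9 - 1520
Deviation = 6.9 mm

6.9


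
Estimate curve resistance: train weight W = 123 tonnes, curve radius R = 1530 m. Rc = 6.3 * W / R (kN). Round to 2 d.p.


Rc = 6.3 * W / R
Rc = 6.3 * 123 / 1530
Rc = 774.9 / 1530
Rc = 0.51 kN

0.51


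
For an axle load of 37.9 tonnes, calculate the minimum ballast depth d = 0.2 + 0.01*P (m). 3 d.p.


d = 0.2 + 0.01 * 37.9
d = 0.2 + 0.379
d = 0.579 m

0.579


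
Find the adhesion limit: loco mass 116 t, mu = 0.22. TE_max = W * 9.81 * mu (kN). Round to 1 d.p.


TE_max = W * g * mu
TE_max = 116 * 9.81 * 0.22
TE_max = 1137.96 * 0.22
TE_max = 250.4 kN

250.4


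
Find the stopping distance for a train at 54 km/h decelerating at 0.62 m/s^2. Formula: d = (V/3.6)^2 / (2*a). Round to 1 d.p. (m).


Convert speed: V = 54 / 3.6 = 15.0 m/s
V^2 = 225.0
d = 225.0 / (2 * 0.62)
d = 225.0 / 1.24
d = 181.5 m

181.5


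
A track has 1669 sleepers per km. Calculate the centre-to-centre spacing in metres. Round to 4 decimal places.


Spacing = 1000 m / number of sleepers
Spacing = 1000 / 1669
Spacing = 0.5992 m

0.5992


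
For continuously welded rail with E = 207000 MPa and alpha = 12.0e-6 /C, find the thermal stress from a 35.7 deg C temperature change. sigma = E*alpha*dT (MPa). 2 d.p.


sigma = E * alpha * dT
sigma = 207000 * 12.0e-6 * 35.7
sigma = 2.484 * 35.7
sigma = 88.68 MPa

88.68


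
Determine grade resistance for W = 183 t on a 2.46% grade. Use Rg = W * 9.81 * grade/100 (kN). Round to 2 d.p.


Rg = W * 9.81 * grade / 100
Rg = 183 * 9.81 * 2.46 / 100
Rg = 1795.23 * 0.0246
Rg = 44.16 kN

44.16


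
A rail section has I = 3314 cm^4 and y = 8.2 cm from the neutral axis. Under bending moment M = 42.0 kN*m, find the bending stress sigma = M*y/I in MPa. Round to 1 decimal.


Convert units:
M = 42.0 kN*m = 42000000 N*mm
y = 8.2 cm = 82 mm
I = 3314 cm^4 = 33140000 mm^4
sigma = 42000000 * 82 / 33140000
sigma = 103.9 MPa

103.9


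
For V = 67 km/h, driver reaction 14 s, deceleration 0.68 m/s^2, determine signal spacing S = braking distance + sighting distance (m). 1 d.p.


V = 67 / 3.6 = 18.6111 m/s
Braking distance = 18.6111^2 / (2*0.68) = 254.6864 m
Sighting distance = 18.6111 * 14 = 260.5556 m
S = 254.6864 + 260.5556 = 515.2 m

515.2


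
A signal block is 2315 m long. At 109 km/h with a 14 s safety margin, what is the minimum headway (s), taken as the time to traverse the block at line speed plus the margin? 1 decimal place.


V = 109 / 3.6 = 30.2778 m/s
Block traversal time = 2315 / 30.2778 = 76.4587 s
Headway = 76.4587 + 14
Headway = 90.5 s

90.5


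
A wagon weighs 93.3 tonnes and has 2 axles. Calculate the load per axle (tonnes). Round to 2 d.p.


Load per axle = total weight / number of axles
Load = 93.3 / 2
Load = 46.65 tonnes

46.65


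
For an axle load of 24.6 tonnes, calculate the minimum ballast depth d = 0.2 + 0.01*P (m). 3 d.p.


d = 0.2 + 0.01 * 24.6
d = 0.2 + 0.246
d = 0.446 m

0.446


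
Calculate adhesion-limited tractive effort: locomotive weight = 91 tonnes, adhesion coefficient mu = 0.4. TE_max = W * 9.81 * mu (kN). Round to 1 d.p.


TE_max = W * g * mu
TE_max = 91 * 9.81 * 0.4
TE_max = 892.71 * 0.4
TE_max = 357.1 kN

357.1


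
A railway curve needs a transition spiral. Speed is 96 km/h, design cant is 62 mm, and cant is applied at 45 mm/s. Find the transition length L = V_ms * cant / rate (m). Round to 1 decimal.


Convert speed: V = 96 / 3.6 = 26.6667 m/s
L = 26.6667 * 62 / 45
L = 1653.3333 / 45
L = 36.7 m

36.7


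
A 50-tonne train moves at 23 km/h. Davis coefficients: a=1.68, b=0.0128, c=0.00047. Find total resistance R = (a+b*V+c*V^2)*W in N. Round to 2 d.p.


b*V = 0.0128 * 23 = 0.2944
c*V^2 = 0.00047 * 529 = 0.24863
R_per_t = 1.68 + 0.2944 + 0.24863 = 2.22303 N/t
R_total = 2.22303 * 50 = 111.15 N

111.15


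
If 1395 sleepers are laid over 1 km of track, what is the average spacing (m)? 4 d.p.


Spacing = 1000 m / number of sleepers
Spacing = 1000 / 1395
Spacing = 0.7168 m

0.7168


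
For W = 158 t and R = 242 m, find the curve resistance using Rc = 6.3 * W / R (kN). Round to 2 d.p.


Rc = 6.3 * W / R
Rc = 6.3 * 158 / 242
Rc = 995.4 / 242
Rc = 4.11 kN

4.11


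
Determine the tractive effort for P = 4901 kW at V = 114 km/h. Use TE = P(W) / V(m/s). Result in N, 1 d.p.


Convert: P = 4901 kW = 4901000 W
V = 114 / 3.6 = 31.6667 m/s
TE = 4901000 / 31.6667
TE = 154768.4 N

154768.4


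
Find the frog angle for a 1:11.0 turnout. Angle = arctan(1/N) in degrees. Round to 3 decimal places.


1/N = 1/11.0 = 0.090909
angle = arctan(0.090909) = 0.09066 rad
angle = 0.09066 * 180/pi = 5.194 degrees

5.194


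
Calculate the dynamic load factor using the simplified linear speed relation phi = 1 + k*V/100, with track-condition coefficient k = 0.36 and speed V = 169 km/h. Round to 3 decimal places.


phi = 1 + k * V / 100
phi = 1 + 0.36 * 169 / 100
phi = 1 + 0.6084
phi = 1.608

1.608


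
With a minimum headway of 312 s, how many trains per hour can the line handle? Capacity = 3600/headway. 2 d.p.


Capacity = 3600 / headway
Capacity = 3600 / 312
Capacity = 11.54 trains/hour

11.54


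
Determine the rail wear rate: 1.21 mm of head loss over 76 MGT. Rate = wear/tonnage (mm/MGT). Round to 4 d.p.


Wear rate = total wear / cumulative tonnage
Rate = 1.21 / 76
Rate = 0.0159 mm/MGT

0.0159


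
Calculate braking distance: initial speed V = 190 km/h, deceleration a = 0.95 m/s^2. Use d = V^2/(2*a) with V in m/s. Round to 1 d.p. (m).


Convert speed: V = 190 / 3.6 = 52.7778 m/s
V^2 = 2785.4938
d = 2785.4938 / (2 * 0.95)
d = 2785.4938 / 1.9
d = 1466.0 m

1466.0


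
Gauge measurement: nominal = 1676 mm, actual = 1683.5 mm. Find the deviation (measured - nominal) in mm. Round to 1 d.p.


Deviation = measured - nominal
Deviation = 1683.5 - 1676
Deviation = 7.5 mm

7.5


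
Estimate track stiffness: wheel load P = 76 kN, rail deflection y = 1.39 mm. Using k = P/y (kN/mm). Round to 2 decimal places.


Track stiffness k = P / y
k = 76 / 1.39
k = 54.68 kN/mm

54.68


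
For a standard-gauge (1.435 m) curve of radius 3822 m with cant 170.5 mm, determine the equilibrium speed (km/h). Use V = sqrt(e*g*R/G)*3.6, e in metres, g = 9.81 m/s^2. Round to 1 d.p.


Convert cant: e = 170.5 mm = 0.1705 m
V_ms = sqrt(0.1705 * 9.81 * 3822 / 1.435)
V_ms = sqrt(4454.840634) = 66.7446 m/s
V = 66.7446 * 3.6 = 240.3 km/h

240.3


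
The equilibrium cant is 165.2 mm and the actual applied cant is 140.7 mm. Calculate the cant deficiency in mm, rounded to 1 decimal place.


Cant deficiency = equilibrium cant - actual cant
CD = 165.2 - 140.7
CD = 24.5 mm

24.5


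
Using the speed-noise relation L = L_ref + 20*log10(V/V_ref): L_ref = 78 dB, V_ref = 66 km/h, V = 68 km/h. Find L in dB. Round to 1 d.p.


V/V_ref = 68 / 66 = 1.030303
log10(1.030303) = 0.012965
20 * 0.012965 = 0.2593
L = 78 + 0.2593 = 78.3 dB

78.3


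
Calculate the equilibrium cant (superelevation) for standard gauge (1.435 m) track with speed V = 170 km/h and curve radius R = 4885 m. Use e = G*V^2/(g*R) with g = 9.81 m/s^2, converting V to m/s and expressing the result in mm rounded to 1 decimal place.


Convert speed: V = 170 / 3.6 = 47.2222 m/s
Apply formula: e = 1.435 * 47.2222^2 / (9.81 * 4885)
e = 1.435 * 2229.9383 / 47921.85
e = 0.066775 m = 66.8 mm

66.8


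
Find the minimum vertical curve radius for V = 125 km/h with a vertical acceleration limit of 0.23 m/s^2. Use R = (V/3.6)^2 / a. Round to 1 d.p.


Convert speed: V = 125 / 3.6 = 34.7222 m/s
V^2 = 1205.6327 m^2/s^2
R_v = 1205.6327 / 0.23
R_v = 5241.9 m

5241.9


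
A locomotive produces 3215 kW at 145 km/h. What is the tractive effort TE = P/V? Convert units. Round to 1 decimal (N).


Convert: P = 3215 kW = 3215000 W
V = 145 / 3.6 = 40.2778 m/s
TE = 3215000 / 40.2778
TE = 79820.7 N

79820.7


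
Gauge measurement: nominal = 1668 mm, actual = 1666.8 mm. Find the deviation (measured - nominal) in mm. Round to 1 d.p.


Deviation = measured - nominal
Deviation = 1666.8 - 1668
Deviation = -1.2 mm

-1.2


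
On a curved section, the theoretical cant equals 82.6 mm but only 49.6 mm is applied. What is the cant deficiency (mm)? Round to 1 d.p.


Cant deficiency = equilibrium cant - actual cant
CD = 82.6 - 49.6
CD = 33.0 mm

33.0


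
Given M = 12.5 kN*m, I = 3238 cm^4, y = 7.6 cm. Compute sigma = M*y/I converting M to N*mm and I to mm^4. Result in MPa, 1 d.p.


Convert units:
M = 12.5 kN*m = 12500000 N*mm
y = 7.6 cm = 76 mm
I = 3238 cm^4 = 32380000 mm^4
sigma = 12500000 * 76 / 32380000
sigma = 29.3 MPa

29.3


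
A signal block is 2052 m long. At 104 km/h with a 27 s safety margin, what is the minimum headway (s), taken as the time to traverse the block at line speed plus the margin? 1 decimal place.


V = 104 / 3.6 = 28.8889 m/s
Block traversal time = 2052 / 28.8889 = 71.0308 s
Headway = 71.0308 + 27
Headway = 98.0 s

98.0


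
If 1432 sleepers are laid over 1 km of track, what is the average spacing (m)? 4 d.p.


Spacing = 1000 m / number of sleepers
Spacing = 1000 / 1432
Spacing = 0.6983 m

0.6983


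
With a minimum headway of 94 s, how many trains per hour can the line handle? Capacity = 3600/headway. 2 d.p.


Capacity = 3600 / headway
Capacity = 3600 / 94
Capacity = 38.30 trains/hour

38.30


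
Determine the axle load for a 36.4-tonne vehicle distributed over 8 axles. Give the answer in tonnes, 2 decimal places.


Load per axle = total weight / number of axles
Load = 36.4 / 8
Load = 4.55 tonnes

4.55


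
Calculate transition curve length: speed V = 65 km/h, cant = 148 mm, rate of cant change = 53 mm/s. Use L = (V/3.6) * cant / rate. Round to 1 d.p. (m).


Convert speed: V = 65 / 3.6 = 18.0556 m/s
L = 18.0556 * 148 / 53
L = 2672.2222 / 53
L = 50.4 m

50.4


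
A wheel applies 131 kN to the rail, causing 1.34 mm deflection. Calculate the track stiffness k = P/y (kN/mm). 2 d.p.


Track stiffness k = P / y
k = 131 / 1.34
k = 97.76 kN/mm

97.76


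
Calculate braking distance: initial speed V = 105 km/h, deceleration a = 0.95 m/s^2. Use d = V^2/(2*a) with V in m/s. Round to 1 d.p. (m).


Convert speed: V = 105 / 3.6 = 29.1667 m/s
V^2 = 850.6944
d = 850.6944 / (2 * 0.95)
d = 850.6944 / 1.9
d = 447.7 m

447.7


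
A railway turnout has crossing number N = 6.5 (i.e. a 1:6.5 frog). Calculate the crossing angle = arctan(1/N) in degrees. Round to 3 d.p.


1/N = 1/6.5 = 0.153846
angle = arctan(0.153846) = 0.152649 rad
angle = 0.152649 * 180/pi = 8.746 degrees

8.746


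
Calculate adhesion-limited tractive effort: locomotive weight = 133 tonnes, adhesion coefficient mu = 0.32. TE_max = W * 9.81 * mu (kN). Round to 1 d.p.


TE_max = W * g * mu
TE_max = 133 * 9.81 * 0.32
TE_max = 1304.73 * 0.32
TE_max = 417.5 kN

417.5


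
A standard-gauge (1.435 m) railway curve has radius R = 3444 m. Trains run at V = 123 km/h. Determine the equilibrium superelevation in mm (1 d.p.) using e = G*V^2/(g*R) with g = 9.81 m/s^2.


Convert speed: V = 123 / 3.6 = 34.1667 m/s
Apply formula: e = 1.435 * 34.1667^2 / (9.81 * 3444)
e = 1.435 * 1167.3611 / 33785.64
e = 0.049582 m = 49.6 mm

49.6


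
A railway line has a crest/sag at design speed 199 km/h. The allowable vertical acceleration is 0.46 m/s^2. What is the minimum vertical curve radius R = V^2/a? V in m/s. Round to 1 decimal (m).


Convert speed: V = 199 / 3.6 = 55.2778 m/s
V^2 = 3055.6327 m^2/s^2
R_v = 3055.6327 / 0.46
R_v = 6642.7 m

6642.7


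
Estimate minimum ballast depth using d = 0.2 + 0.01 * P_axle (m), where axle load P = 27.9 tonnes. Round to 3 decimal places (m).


d = 0.2 + 0.01 * 27.9
d = 0.2 + 0.279
d = 0.479 m

0.479


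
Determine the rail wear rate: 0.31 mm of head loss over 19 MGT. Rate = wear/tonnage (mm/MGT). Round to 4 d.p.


Wear rate = total wear / cumulative tonnage
Rate = 0.31 / 19
Rate = 0.0163 mm/MGT

0.0163


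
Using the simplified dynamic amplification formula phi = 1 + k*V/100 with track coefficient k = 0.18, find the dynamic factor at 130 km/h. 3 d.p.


phi = 1 + k * V / 100
phi = 1 + 0.18 * 130 / 100
phi = 1 + 0.234
phi = 1.234

1.234


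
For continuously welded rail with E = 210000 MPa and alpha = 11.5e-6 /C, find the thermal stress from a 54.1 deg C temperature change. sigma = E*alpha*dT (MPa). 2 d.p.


sigma = E * alpha * dT
sigma = 210000 * 11.5e-6 * 54.1
sigma = 2.415 * 54.1
sigma = 130.65 MPa

130.65


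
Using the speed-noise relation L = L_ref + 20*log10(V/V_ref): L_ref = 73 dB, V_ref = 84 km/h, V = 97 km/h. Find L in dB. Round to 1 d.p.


V/V_ref = 97 / 84 = 1.154762
log10(1.154762) = 0.062492
20 * 0.062492 = 1.2498
L = 73 + 1.2498 = 74.2 dB

74.2


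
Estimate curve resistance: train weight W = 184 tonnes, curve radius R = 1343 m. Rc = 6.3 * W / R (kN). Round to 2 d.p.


Rc = 6.3 * W / R
Rc = 6.3 * 184 / 1343
Rc = 1159.2 / 1343
Rc = 0.86 kN

0.86


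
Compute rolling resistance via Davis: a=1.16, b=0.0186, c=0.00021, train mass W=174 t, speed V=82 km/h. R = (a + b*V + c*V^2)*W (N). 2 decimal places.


b*V = 0.0186 * 82 = 1.5252
c*V^2 = 0.00021 * 6724 = 1.41204
R_per_t = 1.16 + 1.5252 + 1.41204 = 4.09724 N/t
R_total = 4.09724 * 174 = 712.92 N

712.92


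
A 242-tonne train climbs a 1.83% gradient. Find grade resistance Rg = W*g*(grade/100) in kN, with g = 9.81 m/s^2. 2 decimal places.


Rg = W * 9.81 * grade / 100
Rg = 242 * 9.81 * 1.83 / 100
Rg = 2374.02 * 0.0183
Rg = 43.44 kN

43.44


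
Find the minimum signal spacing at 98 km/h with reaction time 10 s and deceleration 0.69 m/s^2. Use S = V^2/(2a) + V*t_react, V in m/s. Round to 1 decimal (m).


V = 98 / 3.6 = 27.2222 m/s
Braking distance = 27.2222^2 / (2*0.69) = 536.9923 m
Sighting distance = 27.2222 * 10 = 272.2222 m
S = 536.9923 + 272.2222 = 809.2 m

809.2


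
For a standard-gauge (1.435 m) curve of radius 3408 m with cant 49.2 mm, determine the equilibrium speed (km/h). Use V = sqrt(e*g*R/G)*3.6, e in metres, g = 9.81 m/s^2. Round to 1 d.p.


Convert cant: e = 49.2 mm = 0.0492 m
V_ms = sqrt(0.0492 * 9.81 * 3408 / 1.435)
V_ms = sqrt(1146.256457) = 33.8564 m/s
V = 33.8564 * 3.6 = 121.9 km/h

121.9


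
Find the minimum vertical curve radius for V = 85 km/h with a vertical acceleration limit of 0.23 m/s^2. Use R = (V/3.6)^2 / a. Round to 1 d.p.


Convert speed: V = 85 / 3.6 = 23.6111 m/s
V^2 = 557.4846 m^2/s^2
R_v = 557.4846 / 0.23
R_v = 2423.8 m

2423.8


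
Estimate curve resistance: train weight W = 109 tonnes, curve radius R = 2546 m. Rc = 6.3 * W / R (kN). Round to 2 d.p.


Rc = 6.3 * W / R
Rc = 6.3 * 109 / 2546
Rc = 686.7 / 2546
Rc = 0.27 kN

0.27


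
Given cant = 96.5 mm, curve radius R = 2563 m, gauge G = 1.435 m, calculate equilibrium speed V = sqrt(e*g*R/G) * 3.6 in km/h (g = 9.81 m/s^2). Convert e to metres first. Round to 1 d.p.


Convert cant: e = 96.5 mm = 0.0965 m
V_ms = sqrt(0.0965 * 9.81 * 2563 / 1.435)
V_ms = sqrt(1690.803063) = 41.1194 m/s
V = 41.1194 * 3.6 = 148.0 km/h

148.0


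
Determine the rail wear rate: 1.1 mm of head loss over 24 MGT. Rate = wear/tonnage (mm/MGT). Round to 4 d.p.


Wear rate = total wear / cumulative tonnage
Rate = 1.1 / 24
Rate = 0.0458 mm/MGT

0.0458


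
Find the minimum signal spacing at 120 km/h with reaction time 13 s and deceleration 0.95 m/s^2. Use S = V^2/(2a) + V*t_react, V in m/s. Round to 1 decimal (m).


V = 120 / 3.6 = 33.3333 m/s
Braking distance = 33.3333^2 / (2*0.95) = 584.7953 m
Sighting distance = 33.3333 * 13 = 433.3333 m
S = 584.7953 + 433.3333 = 1018.1 m

1018.1


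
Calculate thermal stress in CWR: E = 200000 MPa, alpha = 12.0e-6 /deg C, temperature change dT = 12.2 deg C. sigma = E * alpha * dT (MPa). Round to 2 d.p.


sigma = E * alpha * dT
sigma = 200000 * 12.0e-6 * 12.2
sigma = 2.4 * 12.2
sigma = 29.28 MPa

29.28


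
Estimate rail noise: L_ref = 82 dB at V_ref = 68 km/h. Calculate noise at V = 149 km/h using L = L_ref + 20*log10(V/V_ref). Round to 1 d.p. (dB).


V/V_ref = 149 / 68 = 2.191176
log10(2.191176) = 0.340677
20 * 0.340677 = 6.8135
L = 82 + 6.8135 = 88.8 dB

88.8


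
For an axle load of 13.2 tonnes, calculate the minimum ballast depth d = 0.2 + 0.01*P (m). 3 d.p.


d = 0.2 + 0.01 * 13.2
d = 0.2 + 0.132
d = 0.332 m

0.332


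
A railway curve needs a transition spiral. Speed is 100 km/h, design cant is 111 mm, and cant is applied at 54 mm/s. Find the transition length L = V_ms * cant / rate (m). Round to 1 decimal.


Convert speed: V = 100 / 3.6 = 27.7778 m/s
L = 27.7778 * 111 / 54
L = 3083.3333 / 54
L = 57.1 m

57.1


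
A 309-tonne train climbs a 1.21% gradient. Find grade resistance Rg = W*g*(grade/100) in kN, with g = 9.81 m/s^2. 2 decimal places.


Rg = W * 9.81 * grade / 100
Rg = 309 * 9.81 * 1.21 / 100
Rg = 3031.29 * 0.0121
Rg = 36.68 kN

36.68


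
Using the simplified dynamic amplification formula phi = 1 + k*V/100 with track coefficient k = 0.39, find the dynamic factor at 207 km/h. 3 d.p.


phi = 1 + k * V / 100
phi = 1 + 0.39 * 207 / 100
phi = 1 + 0.8073
phi = 1.807

1.807


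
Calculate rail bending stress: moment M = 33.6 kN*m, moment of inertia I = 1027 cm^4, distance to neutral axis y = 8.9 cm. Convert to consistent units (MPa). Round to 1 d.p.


Convert units:
M = 33.6 kN*m = 33600000 N*mm
y = 8.9 cm = 89 mm
I = 1027 cm^4 = 10270000 mm^4
sigma = 33600000 * 89 / 10270000
sigma = 291.2 MPa

291.2


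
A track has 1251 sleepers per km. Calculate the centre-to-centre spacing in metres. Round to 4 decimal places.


Spacing = 1000 m / number of sleepers
Spacing = 1000 / 1251
Spacing = 0.7994 m

0.7994


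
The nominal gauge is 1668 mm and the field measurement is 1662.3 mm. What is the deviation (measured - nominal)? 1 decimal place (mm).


Deviation = measured - nominal
Deviation = 1662.3 - 1668
Deviation = -5.7 mm

-5.7


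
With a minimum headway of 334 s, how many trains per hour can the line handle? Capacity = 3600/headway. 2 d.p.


Capacity = 3600 / headway
Capacity = 3600 / 334
Capacity = 10.78 trains/hour

10.78


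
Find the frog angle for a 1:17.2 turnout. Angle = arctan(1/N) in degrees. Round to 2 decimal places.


1/N = 1/17.2 = 0.05814
angle = arctan(0.05814) = 0.058074 rad
angle = 0.058074 * 180/pi = 3.33 degrees

3.33


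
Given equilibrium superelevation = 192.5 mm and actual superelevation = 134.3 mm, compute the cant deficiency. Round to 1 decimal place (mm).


Cant deficiency = equilibrium cant - actual cant
CD = 192.5 - 134.3
CD = 58.2 mm

58.2


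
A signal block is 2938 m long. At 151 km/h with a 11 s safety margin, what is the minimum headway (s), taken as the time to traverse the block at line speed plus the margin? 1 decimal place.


V = 151 / 3.6 = 41.9444 m/s
Block traversal time = 2938 / 41.9444 = 70.045 s
Headway = 70.045 + 11
Headway = 81.0 s

81.0


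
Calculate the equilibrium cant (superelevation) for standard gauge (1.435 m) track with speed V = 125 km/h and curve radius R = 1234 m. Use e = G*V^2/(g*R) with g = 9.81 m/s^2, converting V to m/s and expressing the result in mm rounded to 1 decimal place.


Convert speed: V = 125 / 3.6 = 34.7222 m/s
Apply formula: e = 1.435 * 34.7222^2 / (9.81 * 1234)
e = 1.435 * 1205.6327 / 12105.54
e = 0.142917 m = 142.9 mm

142.9


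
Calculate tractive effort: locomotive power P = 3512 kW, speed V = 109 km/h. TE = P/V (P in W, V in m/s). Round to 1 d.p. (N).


Convert: P = 3512 kW = 3512000 W
V = 109 / 3.6 = 30.2778 m/s
TE = 3512000 / 30.2778
TE = 115992.7 N

115992.7


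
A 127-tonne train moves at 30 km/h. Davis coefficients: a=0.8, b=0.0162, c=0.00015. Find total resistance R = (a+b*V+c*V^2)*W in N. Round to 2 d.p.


b*V = 0.0162 * 30 = 0.486
c*V^2 = 0.00015 * 900 = 0.135
R_per_t = 0.8 + 0.486 + 0.135 = 1.421 N/t
R_total = 1.421 * 127 = 180.47 N

180.47


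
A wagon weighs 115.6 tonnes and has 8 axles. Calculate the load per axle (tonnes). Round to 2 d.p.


Load per axle = total weight / number of axles
Load = 115.6 / 8
Load = 14.45 tonnes

14.45


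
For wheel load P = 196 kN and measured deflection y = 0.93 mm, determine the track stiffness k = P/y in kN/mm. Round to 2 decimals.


Track stiffness k = P / y
k = 196 / 0.93
k = 210.75 kN/mm

210.75


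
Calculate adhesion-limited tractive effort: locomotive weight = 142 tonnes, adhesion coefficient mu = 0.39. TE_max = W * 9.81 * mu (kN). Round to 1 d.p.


TE_max = W * g * mu
TE_max = 142 * 9.81 * 0.39
TE_max = 1393.02 * 0.39
TE_max = 543.3 kN

543.3


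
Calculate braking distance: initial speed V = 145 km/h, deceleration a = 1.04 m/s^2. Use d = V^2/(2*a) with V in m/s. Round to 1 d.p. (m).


Convert speed: V = 145 / 3.6 = 40.2778 m/s
V^2 = 1622.2994
d = 1622.2994 / (2 * 1.04)
d = 1622.2994 / 2.08
d = 780.0 m

780.0


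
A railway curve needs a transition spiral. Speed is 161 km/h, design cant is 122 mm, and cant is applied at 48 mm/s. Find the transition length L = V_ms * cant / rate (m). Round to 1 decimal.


Convert speed: V = 161 / 3.6 = 44.7222 m/s
L = 44.7222 * 122 / 48
L = 5456.1111 / 48
L = 113.7 m

113.7


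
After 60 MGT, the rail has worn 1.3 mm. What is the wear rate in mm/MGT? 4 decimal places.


Wear rate = total wear / cumulative tonnage
Rate = 1.3 / 60
Rate = 0.0217 mm/MGT

0.0217


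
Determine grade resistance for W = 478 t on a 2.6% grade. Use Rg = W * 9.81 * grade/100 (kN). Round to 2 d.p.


Rg = W * 9.81 * grade / 100
Rg = 478 * 9.81 * 2.6 / 100
Rg = 4689.18 * 0.026
Rg = 121.92 kN

121.92


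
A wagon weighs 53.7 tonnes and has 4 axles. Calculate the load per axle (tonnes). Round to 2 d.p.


Load per axle = total weight / number of axles
Load = 53.7 / 4
Load = 13.43 tonnes

13.43


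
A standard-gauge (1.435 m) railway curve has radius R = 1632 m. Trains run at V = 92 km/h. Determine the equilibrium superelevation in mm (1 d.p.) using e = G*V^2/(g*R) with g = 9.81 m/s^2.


Convert speed: V = 92 / 3.6 = 25.5556 m/s
Apply formula: e = 1.435 * 25.5556^2 / (9.81 * 1632)
e = 1.435 * 653.0864 / 16009.92
e = 0.058537 m = 58.5 mm

58.5


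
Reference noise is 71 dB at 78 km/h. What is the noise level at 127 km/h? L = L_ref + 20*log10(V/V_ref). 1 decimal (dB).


V/V_ref = 127 / 78 = 1.628205
log10(1.628205) = 0.211709
20 * 0.211709 = 4.2342
L = 71 + 4.2342 = 75.2 dB

75.2


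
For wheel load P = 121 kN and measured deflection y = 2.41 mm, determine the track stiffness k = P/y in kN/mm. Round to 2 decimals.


Track stiffness k = P / y
k = 121 / 2.41
k = 50.21 kN/mm

50.21


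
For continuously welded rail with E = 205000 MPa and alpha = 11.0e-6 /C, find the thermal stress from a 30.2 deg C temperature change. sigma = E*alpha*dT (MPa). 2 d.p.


sigma = E * alpha * dT
sigma = 205000 * 11.0e-6 * 30.2
sigma = 2.255 * 30.2
sigma = 68.10 MPa

68.10


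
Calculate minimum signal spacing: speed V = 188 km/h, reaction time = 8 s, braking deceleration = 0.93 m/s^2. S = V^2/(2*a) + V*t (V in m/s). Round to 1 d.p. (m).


V = 188 / 3.6 = 52.2222 m/s
Braking distance = 52.2222^2 / (2*0.93) = 1466.2153 m
Sighting distance = 52.2222 * 8 = 417.7778 m
S = 1466.2153 + 417.7778 = 1884.0 m

1884.0


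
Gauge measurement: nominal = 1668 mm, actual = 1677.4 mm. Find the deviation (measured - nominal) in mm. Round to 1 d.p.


Deviation = measured - nominal
Deviation = 1677.4 - 1668
Deviation = 9.4 mm

9.4


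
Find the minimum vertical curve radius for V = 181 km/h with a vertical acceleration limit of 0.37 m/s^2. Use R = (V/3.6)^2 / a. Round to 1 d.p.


Convert speed: V = 181 / 3.6 = 50.2778 m/s
V^2 = 2527.8549 m^2/s^2
R_v = 2527.8549 / 0.37
R_v = 6832.0 m

6832.0


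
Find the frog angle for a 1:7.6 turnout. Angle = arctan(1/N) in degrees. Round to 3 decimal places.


1/N = 1/7.6 = 0.131579
angle = arctan(0.131579) = 0.130827 rad
angle = 0.130827 * 180/pi = 7.496 degrees

7.496


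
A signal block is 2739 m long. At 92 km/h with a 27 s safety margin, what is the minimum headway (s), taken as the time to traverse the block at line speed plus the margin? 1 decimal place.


V = 92 / 3.6 = 25.5556 m/s
Block traversal time = 2739 / 25.5556 = 107.1783 s
Headway = 107.1783 + 27
Headway = 134.2 s

134.2


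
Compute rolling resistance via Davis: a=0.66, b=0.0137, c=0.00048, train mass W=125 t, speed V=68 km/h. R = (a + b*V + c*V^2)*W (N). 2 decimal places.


b*V = 0.0137 * 68 = 0.9316
c*V^2 = 0.00048 * 4624 = 2.21952
R_per_t = 0.66 + 0.9316 + 2.21952 = 3.81112 N/t
R_total = 3.81112 * 125 = 476.39 N

476.39


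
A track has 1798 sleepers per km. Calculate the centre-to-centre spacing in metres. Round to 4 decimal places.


Spacing = 1000 m / number of sleepers
Spacing = 1000 / 1798
Spacing = 0.5562 m

0.5562


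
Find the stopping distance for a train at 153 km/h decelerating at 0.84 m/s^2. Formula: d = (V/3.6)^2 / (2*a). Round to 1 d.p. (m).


Convert speed: V = 153 / 3.6 = 42.5 m/s
V^2 = 1806.25
d = 1806.25 / (2 * 0.84)
d = 1806.25 / 1.68
d = 1075.1 m

1075.1


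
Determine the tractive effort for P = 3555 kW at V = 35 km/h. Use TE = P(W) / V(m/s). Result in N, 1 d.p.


Convert: P = 3555 kW = 3555000 W
V = 35 / 3.6 = 9.7222 m/s
TE = 3555000 / 9.7222
TE = 365657.1 N

365657.1


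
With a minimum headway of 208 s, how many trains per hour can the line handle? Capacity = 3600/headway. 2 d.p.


Capacity = 3600 / headway
Capacity = 3600 / 208
Capacity = 17.31 trains/hour

17.31


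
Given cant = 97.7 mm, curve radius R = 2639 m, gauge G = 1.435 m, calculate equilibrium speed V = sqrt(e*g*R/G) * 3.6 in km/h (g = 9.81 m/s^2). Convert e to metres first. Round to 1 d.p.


Convert cant: e = 97.7 mm = 0.0977 m
V_ms = sqrt(0.0977 * 9.81 * 2639 / 1.435)
V_ms = sqrt(1762.58902) = 41.9832 m/s
V = 41.9832 * 3.6 = 151.1 km/h

151.1


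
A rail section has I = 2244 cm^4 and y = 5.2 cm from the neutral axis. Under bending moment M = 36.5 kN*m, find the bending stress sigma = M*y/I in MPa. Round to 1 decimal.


Convert units:
M = 36.5 kN*m = 36500000 N*mm
y = 5.2 cm = 52 mm
I = 2244 cm^4 = 22440000 mm^4
sigma = 36500000 * 52 / 22440000
sigma = 84.6 MPa

84.6


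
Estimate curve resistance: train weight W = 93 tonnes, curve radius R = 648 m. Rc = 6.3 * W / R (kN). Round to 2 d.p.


Rc = 6.3 * W / R
Rc = 6.3 * 93 / 648
Rc = 585.9 / 648
Rc = 0.90 kN

0.90


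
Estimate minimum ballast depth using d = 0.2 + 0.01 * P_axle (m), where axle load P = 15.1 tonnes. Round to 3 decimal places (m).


d = 0.2 + 0.01 * 15.1
d = 0.2 + 0.151
d = 0.351 m

0.351


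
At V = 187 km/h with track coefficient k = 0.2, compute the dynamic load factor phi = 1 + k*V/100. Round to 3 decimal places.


phi = 1 + k * V / 100
phi = 1 + 0.2 * 187 / 100
phi = 1 + 0.374
phi = 1.374

1.374


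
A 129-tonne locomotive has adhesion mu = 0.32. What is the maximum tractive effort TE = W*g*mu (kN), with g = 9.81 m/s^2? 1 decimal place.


TE_max = W * g * mu
TE_max = 129 * 9.81 * 0.32
TE_max = 1265.49 * 0.32
TE_max = 405.0 kN

405.0


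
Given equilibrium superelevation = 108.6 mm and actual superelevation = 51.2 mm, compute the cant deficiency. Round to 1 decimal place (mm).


Cant deficiency = equilibrium cant - actual cant
CD = 108.6 - 51.2
CD = 57.4 mm

57.4


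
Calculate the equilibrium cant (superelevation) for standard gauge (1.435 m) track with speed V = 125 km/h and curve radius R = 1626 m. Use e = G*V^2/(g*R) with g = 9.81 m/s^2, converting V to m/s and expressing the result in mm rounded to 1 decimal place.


Convert speed: V = 125 / 3.6 = 34.7222 m/s
Apply formula: e = 1.435 * 34.7222^2 / (9.81 * 1626)
e = 1.435 * 1205.6327 / 15951.06
e = 0.108462 m = 108.5 mm

108.5


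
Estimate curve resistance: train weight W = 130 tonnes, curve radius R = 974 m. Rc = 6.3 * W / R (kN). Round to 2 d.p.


Rc = 6.3 * W / R
Rc = 6.3 * 130 / 974
Rc = 819.0 / 974
Rc = 0.84 kN

0.84


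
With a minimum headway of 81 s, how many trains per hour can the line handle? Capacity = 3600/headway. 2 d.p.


Capacity = 3600 / headway
Capacity = 3600 / 81
Capacity = 44.44 trains/hour

44.44


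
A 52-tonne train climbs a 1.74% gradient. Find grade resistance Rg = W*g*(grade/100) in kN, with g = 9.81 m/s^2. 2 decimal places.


Rg = W * 9.81 * grade / 100
Rg = 52 * 9.81 * 1.74 / 100
Rg = 510.12 * 0.0174
Rg = 8.88 kN

8.88


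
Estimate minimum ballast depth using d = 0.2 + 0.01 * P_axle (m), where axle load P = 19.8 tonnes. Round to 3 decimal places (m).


d = 0.2 + 0.01 * 19.8
d = 0.2 + 0.198
d = 0.398 m

0.398


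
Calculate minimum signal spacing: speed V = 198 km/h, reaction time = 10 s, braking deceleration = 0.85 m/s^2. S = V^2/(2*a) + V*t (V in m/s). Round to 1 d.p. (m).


V = 198 / 3.6 = 55.0 m/s
Braking distance = 55.0^2 / (2*0.85) = 1779.4118 m
Sighting distance = 55.0 * 10 = 550.0 m
S = 1779.4118 + 550.0 = 2329.4 m

2329.4


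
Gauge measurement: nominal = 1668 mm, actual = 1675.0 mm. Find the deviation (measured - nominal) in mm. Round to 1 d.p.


Deviation = measured - nominal
Deviation = 1675.0 - 1668
Deviation = 7.0 mm

7.0


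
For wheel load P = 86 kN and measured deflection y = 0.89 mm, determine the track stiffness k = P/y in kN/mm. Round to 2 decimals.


Track stiffness k = P / y
k = 86 / 0.89
k = 96.63 kN/mm

96.63


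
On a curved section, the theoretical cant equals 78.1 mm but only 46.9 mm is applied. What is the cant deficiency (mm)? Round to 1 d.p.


Cant deficiency = equilibrium cant - actual cant
CD = 78.1 - 46.9
CD = 31.2 mm

31.2


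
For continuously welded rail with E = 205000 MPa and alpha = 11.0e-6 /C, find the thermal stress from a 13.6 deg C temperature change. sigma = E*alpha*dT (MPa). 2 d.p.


sigma = E * alpha * dT
sigma = 205000 * 11.0e-6 * 13.6
sigma = 2.255 * 13.6
sigma = 30.67 MPa

30.67


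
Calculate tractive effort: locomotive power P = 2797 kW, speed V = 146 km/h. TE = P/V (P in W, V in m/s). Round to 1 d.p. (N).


Convert: P = 2797 kW = 2797000 W
V = 146 / 3.6 = 40.5556 m/s
TE = 2797000 / 40.5556
TE = 68967.1 N

68967.1


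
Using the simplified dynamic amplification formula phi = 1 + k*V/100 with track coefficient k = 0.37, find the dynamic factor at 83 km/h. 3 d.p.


phi = 1 + k * V / 100
phi = 1 + 0.37 * 83 / 100
phi = 1 + 0.3071
phi = 1.307

1.307


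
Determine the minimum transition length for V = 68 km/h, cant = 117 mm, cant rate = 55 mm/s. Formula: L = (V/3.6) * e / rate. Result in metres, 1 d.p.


Convert speed: V = 68 / 3.6 = 18.8889 m/s
L = 18.8889 * 117 / 55
L = 2210.0 / 55
L = 40.2 m

40.2


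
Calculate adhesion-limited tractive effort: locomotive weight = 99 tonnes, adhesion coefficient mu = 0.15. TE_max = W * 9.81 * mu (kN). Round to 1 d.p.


TE_max = W * g * mu
TE_max = 99 * 9.81 * 0.15
TE_max = 971.19 * 0.15
TE_max = 145.7 kN

145.7


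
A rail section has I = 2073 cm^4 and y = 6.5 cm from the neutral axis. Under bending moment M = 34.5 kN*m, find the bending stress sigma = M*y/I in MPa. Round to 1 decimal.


Convert units:
M = 34.5 kN*m = 34500000 N*mm
y = 6.5 cm = 65 mm
I = 2073 cm^4 = 20730000 mm^4
sigma = 34500000 * 65 / 20730000
sigma = 108.2 MPa

108.2


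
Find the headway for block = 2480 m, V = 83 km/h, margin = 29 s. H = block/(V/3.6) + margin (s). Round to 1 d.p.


V = 83 / 3.6 = 23.0556 m/s
Block traversal time = 2480 / 23.0556 = 107.5663 s
Headway = 107.5663 + 29
Headway = 136.6 s

136.6


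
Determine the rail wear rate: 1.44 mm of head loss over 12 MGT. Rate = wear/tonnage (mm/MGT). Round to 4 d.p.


Wear rate = total wear / cumulative tonnage
Rate = 1.44 / 12
Rate = 0.1200 mm/MGT

0.1200


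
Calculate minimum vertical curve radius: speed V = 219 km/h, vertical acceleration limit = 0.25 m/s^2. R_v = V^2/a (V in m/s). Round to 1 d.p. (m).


Convert speed: V = 219 / 3.6 = 60.8333 m/s
V^2 = 3700.6944 m^2/s^2
R_v = 3700.6944 / 0.25
R_v = 14802.8 m

14802.8
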